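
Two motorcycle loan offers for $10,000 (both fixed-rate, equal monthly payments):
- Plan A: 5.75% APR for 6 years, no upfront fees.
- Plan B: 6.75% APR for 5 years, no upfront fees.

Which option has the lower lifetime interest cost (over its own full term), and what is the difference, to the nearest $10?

Plan A: monthly rate = 5.75%/12 = 0.0047917; payment = 10,000 × 0.0047917 / (1 − (1+0.0047917)^−72) = $164.55.
Total interest on Plan A = 72 × $164.55 − $10,000 = $1,847.60.
Plan B: monthly rate = 6.75%/12 = 0.0056250; payment = 10,000 × 0.0056250 / (1 − (1+0.0056250)^−60) = $196.83.
Total interest on Plan B = 60 × $196.83 − $10,000 = $1,809.80.
Plan B is lower by $37.80.

Plan B by $40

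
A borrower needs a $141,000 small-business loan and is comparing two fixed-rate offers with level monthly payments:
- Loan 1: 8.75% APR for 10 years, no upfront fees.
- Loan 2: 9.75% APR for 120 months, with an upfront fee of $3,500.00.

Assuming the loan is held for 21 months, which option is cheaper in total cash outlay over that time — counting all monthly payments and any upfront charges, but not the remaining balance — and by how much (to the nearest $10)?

Loan 1: monthly rate = 8.75%/12 = 0.0072917; payment = 141,000 × 0.0072917 / (1 − (1+0.0072917)^−120) = $1,767.11.
Loan 2: at 9.75% the monthly rate is 0.0081250, so the payment is 141,000 × 0.0081250 / (1 − 1.0081250^−120) = $1,843.86.
Over 21 months: Loan 1 costs 21 × $1,767.11 = $37,109.31; Loan 2 costs 21 × $1,843.86 + $3,500.00 = $42,221.06.
Loan 1 is cheaper by $42,221.06 − $37,109.31 = $5,111.75.

Loan 1 by $5,110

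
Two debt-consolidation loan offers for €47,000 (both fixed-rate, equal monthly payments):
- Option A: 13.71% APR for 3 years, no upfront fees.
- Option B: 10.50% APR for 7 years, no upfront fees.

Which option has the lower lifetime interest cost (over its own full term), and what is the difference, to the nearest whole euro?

Option A: monthly rate = 13.71%/12 = 0.0114250; payment = 47,000 × 0.0114250 / (1 − (1+0.0114250)^−36) = €1,599.74.
Total interest on Option A = 36 × €1,599.74 − €47,000 = €10,590.64.
Option B: monthly rate = 10.5%/12 = 0.0087500; payment = 47,000 × 0.0087500 / (1 − (1+0.0087500)^−84) = €792.45.
Total interest on Option B = 84 × €792.45 − €47,000 = €19,565.80.
Option A is lower by €8,975.16.

Option A by €8,975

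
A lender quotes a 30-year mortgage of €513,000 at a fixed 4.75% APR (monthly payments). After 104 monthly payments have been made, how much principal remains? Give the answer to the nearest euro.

With monthly rate i = 4.75%/12 = 0.0039583, the balance after k of n payments is P · [(1+i)^n − (1+i)^k] / [(1+i)^n − 1].
(1+0.0039583)^360 = 4.14617867 and (1+0.0039583)^104 = 1.50810524, so the balance is 513,000 × (4.14617867 − 1.50810524) / (4.14617867 − 1) = €430,150.93.

€430,151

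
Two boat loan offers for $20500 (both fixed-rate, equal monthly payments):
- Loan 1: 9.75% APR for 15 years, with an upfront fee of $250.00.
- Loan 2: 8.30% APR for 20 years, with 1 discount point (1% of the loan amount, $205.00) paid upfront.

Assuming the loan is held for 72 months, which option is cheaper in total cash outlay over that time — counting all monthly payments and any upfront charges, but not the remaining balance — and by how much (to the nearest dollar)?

Loan 2 by $3,058

Loan 1: monthly rate = 9.75%/12 = 0.0081250; payment = 20,500 × 0.0081250 / (1 − (1+0.0081250)^−180) = $217.17.
Loan 2: at 8.30% the monthly rate is 0.0069167, so the payment is 20,500 × 0.0069167 / (1 − 1.0069167^−240) = $175.32.
Over 72 months: Loan 1 costs 72 × $217.17 + $250.00 = $15,886.24; Loan 2 costs 72 × $175.32 + $205.00 = $12,828.04.
Loan 2 is cheaper by $15,886.24 − $12,828.04 = $3,058.20.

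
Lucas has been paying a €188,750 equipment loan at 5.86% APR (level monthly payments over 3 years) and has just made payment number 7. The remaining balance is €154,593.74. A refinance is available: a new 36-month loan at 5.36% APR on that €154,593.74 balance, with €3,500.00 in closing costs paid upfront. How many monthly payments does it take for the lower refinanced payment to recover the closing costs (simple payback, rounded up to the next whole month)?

Current payment = 188,750 × 5.86%/12 / (1 − (1+0.0048833)^−36) = €5,730.18.
Refinanced payment = 154,593.74 × 0.0044667 / (1 − (1+0.0044667)^−36) = €4,658.34.
Monthly savings = €5,730.18 − €4,658.34 = €1,071.84.
Break-even = €3,500.00 / €1,071.84 = 3.27 → 4 months.

4 months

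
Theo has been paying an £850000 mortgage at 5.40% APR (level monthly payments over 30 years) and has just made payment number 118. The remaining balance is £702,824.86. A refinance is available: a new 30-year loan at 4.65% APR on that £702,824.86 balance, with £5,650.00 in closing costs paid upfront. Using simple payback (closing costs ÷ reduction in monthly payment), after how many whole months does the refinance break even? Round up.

Current payment = 850,000 × 5.4%/12 / (1 − (1+0.0045000)^−360) = £4,773.01.
Refinanced payment = 702,824.86 × 0.0038750 / (1 − (1+0.0038750)^−360) = £3,624.02.
Monthly savings = £4,773.01 − £3,624.02 = £1,148.99.
Break-even = £5,650.00 / £1,148.99 = 4.92 → 5 months.

5 months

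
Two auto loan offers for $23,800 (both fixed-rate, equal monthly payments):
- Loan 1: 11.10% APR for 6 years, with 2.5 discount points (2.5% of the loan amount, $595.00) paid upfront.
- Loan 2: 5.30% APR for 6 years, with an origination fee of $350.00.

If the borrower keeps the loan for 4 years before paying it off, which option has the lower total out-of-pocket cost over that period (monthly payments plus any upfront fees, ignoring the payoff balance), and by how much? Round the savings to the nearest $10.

Loan 1: monthly rate = 11.1%/12 = 0.0092500; payment = 23,800 × 0.0092500 / (1 − (1+0.0092500)^−72) = $454.23.
Loan 2: at 5.30% the monthly rate is 0.0044167, so the payment is 23,800 × 0.0044167 / (1 − 1.0044167^−72) = $386.62.
Over 48 months: Loan 1 costs 48 × $454.23 + $595.00 = $22,398.04; Loan 2 costs 48 × $386.62 + $350.00 = $18,907.76.
Loan 2 is cheaper by $22,398.04 − $18,907.76 = $3,490.28.

Loan 2 by $3,490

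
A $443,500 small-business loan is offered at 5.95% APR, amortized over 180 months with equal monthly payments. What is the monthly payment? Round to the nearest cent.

Monthly rate = 5.95%/12 = 0.0049583; payment = 443,500 × 0.0049583 / (1 − (1+0.0049583)^−180) = $3,730.54.

$3,730.54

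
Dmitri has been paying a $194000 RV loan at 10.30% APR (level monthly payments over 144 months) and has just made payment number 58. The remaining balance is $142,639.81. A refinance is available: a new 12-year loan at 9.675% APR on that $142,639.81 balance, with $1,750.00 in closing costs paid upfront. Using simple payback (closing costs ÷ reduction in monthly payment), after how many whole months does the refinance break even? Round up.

Current payment = 194,000 × 10.3%/12 / (1 − (1+0.0085833)^−144) = $2,352.20.
Refinanced payment = 142,639.81 × 0.0080625 / (1 − (1+0.0080625)^−144) = $1,677.98.
Monthly savings = $2,352.20 − $1,677.98 = $674.22.
Break-even = $1,750.00 / $674.22 = 2.60 → 3 months.

3 months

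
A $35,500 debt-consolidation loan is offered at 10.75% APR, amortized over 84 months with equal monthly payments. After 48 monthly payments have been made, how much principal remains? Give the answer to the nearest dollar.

With monthly rate i = 10.75%/12 = 0.0089583, the balance after k of n payments is P · [(1+i)^n − (1+i)^k] / [(1+i)^n − 1].
(1+0.0089583)^84 = 2.11520011 and (1+0.0089583)^48 = 1.53431708, so the balance is 35,500 × (2.11520011 − 1.53431708) / (2.11520011 − 1) = $18,491.16.

$18,491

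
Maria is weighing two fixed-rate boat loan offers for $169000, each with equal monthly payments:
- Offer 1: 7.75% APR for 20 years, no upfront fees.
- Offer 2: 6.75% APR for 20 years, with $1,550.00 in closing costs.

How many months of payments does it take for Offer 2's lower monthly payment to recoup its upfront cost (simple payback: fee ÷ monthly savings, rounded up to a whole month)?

Offer 1: monthly rate = 7.75%/12 = 0.0064583; payment = 169,000 × 0.0064583 / (1 − (1+0.0064583)^−240) = $1,387.40.
Offer 2: at 6.75% the monthly rate is 0.0056250, so the payment is 169,000 × 0.0056250 / (1 − 1.0056250^−240) = $1,285.02.
Monthly savings = $1,387.40 − $1,285.02 = $102.38.
Break-even = $1,550.00 / $102.38 = 15.14 → 16 months.

16 months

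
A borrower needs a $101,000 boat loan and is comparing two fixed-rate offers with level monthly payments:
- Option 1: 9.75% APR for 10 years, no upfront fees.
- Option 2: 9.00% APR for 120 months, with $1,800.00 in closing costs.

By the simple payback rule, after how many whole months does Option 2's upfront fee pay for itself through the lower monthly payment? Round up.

44 months

Option 1: at 9.75% the monthly rate is 0.0081250, so the payment is 101,000 × 0.0081250 / (1 − 1.0081250^−120) = $1,320.78.
Option 2: monthly rate = 9%/12 = 0.0075000; payment = 101,000 × 0.0075000 / (1 − (1+0.0075000)^−120) = $1,279.43.
Monthly savings = $1,320.78 − $1,279.43 = $41.35.
Break-even = $1,800.00 / $41.35 = 43.53 → 44 months.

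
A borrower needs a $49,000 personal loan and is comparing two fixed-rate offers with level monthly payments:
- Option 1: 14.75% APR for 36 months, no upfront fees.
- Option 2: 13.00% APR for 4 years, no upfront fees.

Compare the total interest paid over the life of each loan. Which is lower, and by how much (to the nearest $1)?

Option 1: monthly rate = 14.75%/12 = 0.0122917; payment = 49,000 × 0.0122917 / (1 − (1+0.0122917)^−36) = $1,692.61.
Total interest on Option 1 = 36 × $1,692.61 − $49,000 = $11,933.96.
Option 2: monthly rate = 13%/12 = 0.0108333; payment = 49,000 × 0.0108333 / (1 − (1+0.0108333)^−48) = $1,314.55.
Total interest on Option 2 = 48 × $1,314.55 − $49,000 = $14,098.40.
Option 1 is lower by $2,164.44.

Option 1 by $2,164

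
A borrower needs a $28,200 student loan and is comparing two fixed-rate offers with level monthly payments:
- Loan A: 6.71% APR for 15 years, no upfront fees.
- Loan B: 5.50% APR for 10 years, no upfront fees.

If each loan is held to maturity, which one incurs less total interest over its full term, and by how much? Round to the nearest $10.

Loan B by $8,080

Loan A: at 6.71% the monthly rate is 0.0055917, so the payment is 28,200 × 0.0055917 / (1 − 1.0055917^−180) = $248.92.
Total interest on Loan A = 180 × $248.92 − $28,200 = $16,605.60.
Loan B: at 5.50% the monthly rate is 0.0045833, so the payment is 28,200 × 0.0045833 / (1 − 1.0045833^−120) = $306.04.
Total interest on Loan B = 120 × $306.04 − $28,200 = $8,524.80.
Loan B is lower by $8,080.80.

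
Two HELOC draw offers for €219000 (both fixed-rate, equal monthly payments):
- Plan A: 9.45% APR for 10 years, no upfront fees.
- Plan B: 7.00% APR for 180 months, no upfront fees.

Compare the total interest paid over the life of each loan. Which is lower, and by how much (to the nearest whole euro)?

Plan A by €14,980

Plan A: at 9.45% the monthly rate is 0.0078750, so the payment is 219,000 × 0.0078750 / (1 − 1.0078750^−120) = €2,827.81.
Total interest on Plan A = 120 × €2,827.81 − €219,000 = €120,337.20.
Plan B: at 7.00% the monthly rate is 0.0058333, so the payment is 219,000 × 0.0058333 / (1 − 1.0058333^−180) = €1,968.43.
Total interest on Plan B = 180 × €1,968.43 − €219,000 = €135,317.40.
Plan A is lower by €14,980.20.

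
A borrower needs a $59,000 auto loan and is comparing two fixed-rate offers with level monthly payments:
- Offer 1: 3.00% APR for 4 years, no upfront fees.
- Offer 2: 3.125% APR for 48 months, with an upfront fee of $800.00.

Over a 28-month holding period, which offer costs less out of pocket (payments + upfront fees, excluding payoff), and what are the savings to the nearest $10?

Offer 1 by $890

Offer 1: at 3.00% the monthly rate is 0.0025000, so the payment is 59,000 × 0.0025000 / (1 − 1.0025000^−48) = $1,305.93.
Offer 2: monthly rate = 3.125%/12 = 0.0026042; payment = 59,000 × 0.0026042 / (1 − (1+0.0026042)^−48) = $1,309.19.
Over 28 months: Offer 1 costs 28 × $1,305.93 = $36,566.04; Offer 2 costs 28 × $1,309.19 + $800.00 = $37,457.32.
Offer 1 is cheaper by $37,457.32 − $36,566.04 = $891.28.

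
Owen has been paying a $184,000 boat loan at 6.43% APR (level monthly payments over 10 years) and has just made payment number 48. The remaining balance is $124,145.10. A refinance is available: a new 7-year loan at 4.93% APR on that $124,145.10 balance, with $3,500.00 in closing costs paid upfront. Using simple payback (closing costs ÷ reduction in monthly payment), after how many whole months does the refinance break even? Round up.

Current payment = 184,000 × 6.43%/12 / (1 − (1+0.0053583)^−120) = $2,082.74.
Refinanced payment = 124,145.10 × 0.0041083 / (1 − (1+0.0041083)^−84) = $1,750.58.
Monthly savings = $2,082.74 − $1,750.58 = $332.16.
Break-even = $3,500.00 / $332.16 = 10.54 → 11 months.

11 months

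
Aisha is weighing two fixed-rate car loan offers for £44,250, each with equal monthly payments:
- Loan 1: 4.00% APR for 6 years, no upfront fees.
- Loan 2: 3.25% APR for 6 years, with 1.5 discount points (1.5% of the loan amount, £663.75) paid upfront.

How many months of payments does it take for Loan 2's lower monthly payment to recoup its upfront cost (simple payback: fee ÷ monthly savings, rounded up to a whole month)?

45 months

Loan 1: monthly rate = 4%/12 = 0.0033333; payment = 44,250 × 0.0033333 / (1 − (1+0.0033333)^−72) = £692.30.
Loan 2: at 3.25% the monthly rate is 0.0027083, so the payment is 44,250 × 0.0027083 / (1 − 1.0027083^−72) = £677.28.
Monthly savings = £692.30 − £677.28 = £15.02.
Break-even = £663.75 / £15.02 = 44.19 → 45 months.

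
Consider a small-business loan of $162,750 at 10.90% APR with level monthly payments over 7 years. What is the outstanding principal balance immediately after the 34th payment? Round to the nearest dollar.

$111,243

With monthly rate i = 10.9%/12 = 0.0090833, the balance after k of n payments is P · [(1+i)^n − (1+i)^k] / [(1+i)^n − 1].
(1+0.0090833)^84 = 2.13732608 and (1+0.0090833)^34 = 1.35993806, so the balance is 162,750 × (2.13732608 − 1.35993806) / (2.13732608 − 1) = $111,243.30.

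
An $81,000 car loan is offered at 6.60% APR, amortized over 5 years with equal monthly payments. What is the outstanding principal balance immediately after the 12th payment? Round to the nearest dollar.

With monthly rate i = 6.6%/12 = 0.0055000, the balance after k of n payments is P · [(1+i)^n − (1+i)^k] / [(1+i)^n − 1].
(1+0.0055000)^60 = 1.38971100 and (1+0.0055000)^12 = 1.06803356, so the balance is 81,000 × (1.38971100 − 1.06803356) / (1.38971100 − 1) = $66,859.47.

$66,859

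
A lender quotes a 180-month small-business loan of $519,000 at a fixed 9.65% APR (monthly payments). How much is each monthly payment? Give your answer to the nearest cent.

At 9.65% the monthly rate is 0.0080417, so the payment is 519,000 × 0.0080417 / (1 − 1.0080417^−180) = $5,466.60.

$5,466.60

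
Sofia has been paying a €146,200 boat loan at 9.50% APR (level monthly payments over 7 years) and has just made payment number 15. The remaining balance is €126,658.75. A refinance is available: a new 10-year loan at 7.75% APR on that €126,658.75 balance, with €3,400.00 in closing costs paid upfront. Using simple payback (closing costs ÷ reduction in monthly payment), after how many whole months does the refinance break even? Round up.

4 months

Current payment = 146,200 × 9.5%/12 / (1 − (1+0.0079167)^−84) = €2,389.49.
Refinanced payment = 126,658.75 × 0.0064583 / (1 − (1+0.0064583)^−120) = €1,520.04.
Monthly savings = €2,389.49 − €1,520.04 = €869.45.
Break-even = €3,400.00 / €869.45 = 3.91 → 4 months.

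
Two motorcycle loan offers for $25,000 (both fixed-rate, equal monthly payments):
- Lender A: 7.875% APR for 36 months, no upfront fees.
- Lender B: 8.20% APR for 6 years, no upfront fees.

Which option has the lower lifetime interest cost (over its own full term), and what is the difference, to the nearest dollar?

Lender A: at 7.875% the monthly rate is 0.0065625, so the payment is 25,000 × 0.0065625 / (1 − 1.0065625^−36) = $781.97.
Total interest on Lender A = 36 × $781.97 − $25,000 = $3,150.92.
Lender B: monthly rate = 8.2%/12 = 0.0068333; payment = 25,000 × 0.0068333 / (1 − (1+0.0068333)^−72) = $440.78.
Total interest on Lender B = 72 × $440.78 − $25,000 = $6,736.16.
Lender A is lower by $3,585.24.

Lender A by $3,585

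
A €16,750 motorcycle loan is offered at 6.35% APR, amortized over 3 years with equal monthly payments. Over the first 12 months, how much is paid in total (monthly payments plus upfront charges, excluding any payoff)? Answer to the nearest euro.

€6,147

Monthly rate = 6.35%/12 = 0.0052917; payment = 16,750 × 0.0052917 / (1 − (1+0.0052917)^−36) = €512.23.
Total outlay = 12 × €512.23 = €6,146.76.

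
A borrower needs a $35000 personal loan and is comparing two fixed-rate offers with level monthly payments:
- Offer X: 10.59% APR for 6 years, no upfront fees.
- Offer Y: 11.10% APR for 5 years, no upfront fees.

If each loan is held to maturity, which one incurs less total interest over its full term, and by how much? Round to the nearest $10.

Offer Y by $1,670

Offer X: at 10.59% the monthly rate is 0.0088250, so the payment is 35,000 × 0.0088250 / (1 − 1.0088250^−72) = $658.87.
Total interest on Offer X = 72 × $658.87 − $35,000 = $12,438.64.
Offer Y: monthly rate = 11.1%/12 = 0.0092500; payment = 35,000 × 0.0092500 / (1 − (1+0.0092500)^−60) = $762.73.
Total interest on Offer Y = 60 × $762.73 − $35,000 = $10,763.80.
Offer Y is lower by $1,674.84.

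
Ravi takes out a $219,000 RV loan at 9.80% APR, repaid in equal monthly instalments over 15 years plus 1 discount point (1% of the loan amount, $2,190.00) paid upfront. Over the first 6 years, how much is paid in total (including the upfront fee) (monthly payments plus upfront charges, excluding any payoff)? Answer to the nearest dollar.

At 9.80% the monthly rate is 0.0081667, so the payment is 219,000 × 0.0081667 / (1 − 1.0081667^−180) = $2,326.66.
Total outlay = 72 × $2,326.66 + $2,190.00 = $169,709.52.

$169,710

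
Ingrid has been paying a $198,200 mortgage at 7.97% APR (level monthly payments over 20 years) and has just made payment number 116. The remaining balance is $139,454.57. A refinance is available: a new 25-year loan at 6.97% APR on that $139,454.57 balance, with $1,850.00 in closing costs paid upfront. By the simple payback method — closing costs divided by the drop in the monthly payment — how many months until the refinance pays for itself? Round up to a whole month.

3 months

Current payment = 198,200 × 7.97%/12 / (1 − (1+0.0066417)^−240) = $1,654.13.
Refinanced payment = 139,454.57 × 0.0058083 / (1 − (1+0.0058083)^−300) = $982.97.
Monthly savings = $1,654.13 − $982.97 = $671.16.
Break-even = $1,850.00 / $671.16 = 2.76 → 3 months.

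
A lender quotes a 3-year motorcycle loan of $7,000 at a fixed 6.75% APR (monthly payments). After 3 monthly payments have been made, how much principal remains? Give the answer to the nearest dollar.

With monthly rate i = 6.75%/12 = 0.0056250, the balance after k of n payments is P · [(1+i)^n − (1+i)^k] / [(1+i)^n − 1].
(1+0.0056250)^36 = 1.22376552 and (1+0.0056250)^3 = 1.01697010, so the balance is 7,000 × (1.22376552 − 1.01697010) / (1.22376552 − 1) = $6,469.13.

$6,469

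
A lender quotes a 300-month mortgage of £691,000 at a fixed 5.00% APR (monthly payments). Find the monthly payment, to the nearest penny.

At 5.00% the monthly rate is 0.0041667, so the payment is 691,000 × 0.0041667 / (1 − 1.0041667^−300) = £4,039.52.

£4,039.52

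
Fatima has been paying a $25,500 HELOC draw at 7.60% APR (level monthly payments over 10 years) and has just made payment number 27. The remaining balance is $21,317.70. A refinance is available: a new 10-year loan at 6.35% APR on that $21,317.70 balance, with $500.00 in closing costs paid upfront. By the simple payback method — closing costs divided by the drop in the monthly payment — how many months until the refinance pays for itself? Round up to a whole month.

8 months

Current payment = 25,500 × 7.6%/12 / (1 − (1+0.0063333)^−120) = $304.02.
Refinanced payment = 21,317.70 × 0.0052917 / (1 − (1+0.0052917)^−120) = $240.43.
Monthly savings = $304.02 − $240.43 = $63.59.
Break-even = $500.00 / $63.59 = 7.86 → 8 months.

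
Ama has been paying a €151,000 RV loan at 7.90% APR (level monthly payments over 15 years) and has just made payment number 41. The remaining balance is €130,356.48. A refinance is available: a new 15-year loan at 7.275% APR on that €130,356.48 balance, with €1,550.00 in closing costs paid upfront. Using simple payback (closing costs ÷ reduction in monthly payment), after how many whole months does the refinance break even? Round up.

Current payment = 151,000 × 7.9%/12 / (1 − (1+0.0065833)^−180) = €1,434.33.
Refinanced payment = 130,356.48 × 0.0060625 / (1 − (1+0.0060625)^−180) = €1,191.81.
Monthly savings = €1,434.33 − €1,191.81 = €242.52.
Break-even = €1,550.00 / €242.52 = 6.39 → 7 months.

7 months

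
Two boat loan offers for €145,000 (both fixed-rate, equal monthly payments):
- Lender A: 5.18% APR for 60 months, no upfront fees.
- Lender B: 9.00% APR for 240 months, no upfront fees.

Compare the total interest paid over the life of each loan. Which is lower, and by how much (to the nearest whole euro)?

Lender A by €148,206

Lender A: monthly rate = 5.18%/12 = 0.0043167; payment = 145,000 × 0.0043167 / (1 − (1+0.0043167)^−60) = €2,748.30.
Total interest on Lender A = 60 × €2,748.30 − €145,000 = €19,898.00.
Lender B: at 9.00% the monthly rate is 0.0075000, so the payment is 145,000 × 0.0075000 / (1 − 1.0075000^−240) = €1,304.60.
Total interest on Lender B = 240 × €1,304.60 − €145,000 = €168,104.00.
Lender A is lower by €148,206.00.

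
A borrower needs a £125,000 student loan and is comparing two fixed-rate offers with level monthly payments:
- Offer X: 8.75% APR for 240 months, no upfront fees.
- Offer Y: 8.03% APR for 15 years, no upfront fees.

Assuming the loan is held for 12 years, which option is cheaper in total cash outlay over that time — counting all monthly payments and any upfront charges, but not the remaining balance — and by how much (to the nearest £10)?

Offer X by £13,260

Offer X: at 8.75% the monthly rate is 0.0072917, so the payment is 125,000 × 0.0072917 / (1 − 1.0072917^−240) = £1,104.64.
Offer Y: at 8.03% the monthly rate is 0.0066917, so the payment is 125,000 × 0.0066917 / (1 − 1.0066917^−180) = £1,196.73.
Over 144 months: Offer X costs 144 × £1,104.64 = £159,068.16; Offer Y costs 144 × £1,196.73 = £172,329.12.
Offer X is cheaper by £172,329.12 − £159,068.16 = £13,260.96.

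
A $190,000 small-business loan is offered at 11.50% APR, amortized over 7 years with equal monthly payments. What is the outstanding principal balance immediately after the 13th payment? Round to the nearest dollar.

$169,578

With monthly rate i = 11.5%/12 = 0.0095833, the balance after k of n payments is P · [(1+i)^n − (1+i)^k] / [(1+i)^n − 1].
(1+0.0095833)^84 = 2.22814004 and (1+0.0095833)^13 = 1.13200473, so the balance is 190,000 × (2.22814004 − 1.13200473) / (2.22814004 − 1) = $169,578.14.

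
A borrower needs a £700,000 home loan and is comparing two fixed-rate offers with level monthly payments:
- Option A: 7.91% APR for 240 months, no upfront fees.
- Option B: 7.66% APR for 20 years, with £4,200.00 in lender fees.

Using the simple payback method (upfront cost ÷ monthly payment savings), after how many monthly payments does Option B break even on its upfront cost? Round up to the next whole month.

39 months

Option A: monthly rate = 7.91%/12 = 0.0065917; payment = 700,000 × 0.0065917 / (1 − (1+0.0065917)^−240) = £5,815.93.
Option B: monthly rate = 7.66%/12 = 0.0063833; payment = 700,000 × 0.0063833 / (1 − (1+0.0063833)^−240) = £5,707.83.
Monthly savings = £5,815.93 − £5,707.83 = £108.10.
Break-even = £4,200.00 / £108.10 = 38.85 → 39 months.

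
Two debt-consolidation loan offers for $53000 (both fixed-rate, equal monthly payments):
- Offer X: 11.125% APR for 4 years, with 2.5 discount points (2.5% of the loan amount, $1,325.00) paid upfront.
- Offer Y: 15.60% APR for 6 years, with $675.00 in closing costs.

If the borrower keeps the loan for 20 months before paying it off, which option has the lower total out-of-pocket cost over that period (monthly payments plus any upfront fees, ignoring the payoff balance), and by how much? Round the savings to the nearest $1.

Offer Y by $5,350

Offer X: at 11.125% the monthly rate is 0.0092708, so the payment is 53,000 × 0.0092708 / (1 − 1.0092708^−48) = $1,373.03.
Offer Y: at 15.60% the monthly rate is 0.0130000, so the payment is 53,000 × 0.0130000 / (1 − 1.0130000^−72) = $1,138.03.
Over 20 months: Offer X costs 20 × $1,373.03 + $1,325.00 = $28,785.60; Offer Y costs 20 × $1,138.03 + $675.00 = $23,435.60.
Offer Y is cheaper by $28,785.60 − $23,435.60 = $5,350.00.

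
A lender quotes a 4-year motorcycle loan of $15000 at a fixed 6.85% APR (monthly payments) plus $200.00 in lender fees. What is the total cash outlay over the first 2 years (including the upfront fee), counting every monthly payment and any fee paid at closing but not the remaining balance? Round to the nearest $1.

$8,796

At 6.85% the monthly rate is 0.0057083, so the payment is 15,000 × 0.0057083 / (1 − 1.0057083^−48) = $358.15.
Total outlay = 24 × $358.15 + $200.00 = $8,795.60.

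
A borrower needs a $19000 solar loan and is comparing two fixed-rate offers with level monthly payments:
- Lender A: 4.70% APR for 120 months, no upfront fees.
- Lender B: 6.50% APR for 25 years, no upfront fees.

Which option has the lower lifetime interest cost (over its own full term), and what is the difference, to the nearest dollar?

Lender A: monthly rate = 4.7%/12 = 0.0039167; payment = 19,000 × 0.0039167 / (1 − (1+0.0039167)^−120) = $198.75.
Total interest on Lender A = 120 × $198.75 − $19,000 = $4,850.00.
Lender B: at 6.50% the monthly rate is 0.0054167, so the payment is 19,000 × 0.0054167 / (1 − 1.0054167^−300) = $128.29.
Total interest on Lender B = 300 × $128.29 − $19,000 = $19,487.00.
Lender A is lower by $14,637.00.

Lender A by $14,637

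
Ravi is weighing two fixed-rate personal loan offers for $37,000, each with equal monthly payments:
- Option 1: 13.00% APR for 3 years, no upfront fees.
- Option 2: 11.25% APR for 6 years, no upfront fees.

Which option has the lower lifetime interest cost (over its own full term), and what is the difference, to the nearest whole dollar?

Option 1 by $6,168

Option 1: monthly rate = 13%/12 = 0.0108333; payment = 37,000 × 0.0108333 / (1 − (1+0.0108333)^−36) = $1,246.68.
Total interest on Option 1 = 36 × $1,246.68 − $37,000 = $7,880.48.
Option 2: monthly rate = 11.25%/12 = 0.0093750; payment = 37,000 × 0.0093750 / (1 − (1+0.0093750)^−72) = $709.01.
Total interest on Option 2 = 72 × $709.01 − $37,000 = $14,048.72.
Option 1 is lower by $6,168.24.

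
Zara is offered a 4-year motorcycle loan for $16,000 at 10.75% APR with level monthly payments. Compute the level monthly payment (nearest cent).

Monthly rate = 10.75%/12 = 0.0089583; payment = 16,000 × 0.0089583 / (1 − (1+0.0089583)^−48) = $411.59.

$411.59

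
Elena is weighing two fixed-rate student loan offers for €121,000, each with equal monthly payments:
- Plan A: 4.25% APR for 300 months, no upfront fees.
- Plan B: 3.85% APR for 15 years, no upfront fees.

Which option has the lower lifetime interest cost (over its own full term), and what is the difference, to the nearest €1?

Plan A: at 4.25% the monthly rate is 0.0035417, so the payment is 121,000 × 0.0035417 / (1 − 1.0035417^−300) = €655.50.
Total interest on Plan A = 300 × €655.50 − €121,000 = €75,650.00.
Plan B: at 3.85% the monthly rate is 0.0032083, so the payment is 121,000 × 0.0032083 / (1 − 1.0032083^−180) = €885.95.
Total interest on Plan B = 180 × €885.95 − €121,000 = €38,471.00.
Plan B is lower by €37,179.00.

Plan B by €37,179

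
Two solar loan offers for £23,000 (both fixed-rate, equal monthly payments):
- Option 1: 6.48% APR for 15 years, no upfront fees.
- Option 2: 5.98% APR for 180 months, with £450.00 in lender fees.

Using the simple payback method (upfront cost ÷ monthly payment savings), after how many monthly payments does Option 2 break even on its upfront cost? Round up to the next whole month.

72 months

Option 1: monthly rate = 6.48%/12 = 0.0054000; payment = 23,000 × 0.0054000 / (1 − (1+0.0054000)^−180) = £200.10.
Option 2: at 5.98% the monthly rate is 0.0049833, so the payment is 23,000 × 0.0049833 / (1 − 1.0049833^−180) = £193.84.
Monthly savings = £200.10 − £193.84 = £6.26.
Break-even = £450.00 / £6.26 = 71.88 → 72 months.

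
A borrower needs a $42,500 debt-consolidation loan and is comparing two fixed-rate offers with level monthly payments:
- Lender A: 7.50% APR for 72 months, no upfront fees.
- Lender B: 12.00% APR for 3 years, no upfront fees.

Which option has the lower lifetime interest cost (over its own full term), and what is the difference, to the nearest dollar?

Lender A: at 7.50% the monthly rate is 0.0062500, so the payment is 42,500 × 0.0062500 / (1 − 1.0062500^−72) = $734.83.
Total interest on Lender A = 72 × $734.83 − $42,500 = $10,407.76.
Lender B: monthly rate = 12%/12 = 0.0100000; payment = 42,500 × 0.0100000 / (1 − (1+0.0100000)^−36) = $1,411.61.
Total interest on Lender B = 36 × $1,411.61 − $42,500 = $8,317.96.
Lender B is lower by $2,089.80.

Lender B by $2,090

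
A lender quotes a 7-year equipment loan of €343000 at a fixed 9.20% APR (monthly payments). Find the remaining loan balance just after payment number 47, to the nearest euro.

With monthly rate i = 9.2%/12 = 0.0076667, the balance after k of n payments is P · [(1+i)^n − (1+i)^k] / [(1+i)^n − 1].
(1+0.0076667)^84 = 1.89941108 and (1+0.0076667)^47 = 1.43183820, so the balance is 343,000 × (1.89941108 − 1.43183820) / (1.89941108 − 1) = €178,313.90.

€178,314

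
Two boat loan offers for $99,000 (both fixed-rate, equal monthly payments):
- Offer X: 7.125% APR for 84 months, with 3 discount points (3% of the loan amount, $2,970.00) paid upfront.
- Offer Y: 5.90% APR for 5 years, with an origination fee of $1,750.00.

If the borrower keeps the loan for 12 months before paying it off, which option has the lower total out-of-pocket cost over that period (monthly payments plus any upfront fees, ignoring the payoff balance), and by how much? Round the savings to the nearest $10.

Offer X by $3,690

Offer X: monthly rate = 7.125%/12 = 0.0059375; payment = 99,000 × 0.0059375 / (1 − (1+0.0059375)^−84) = $1,500.23.
Offer Y: monthly rate = 5.9%/12 = 0.0049167; payment = 99,000 × 0.0049167 / (1 − (1+0.0049167)^−60) = $1,909.35.
Over 12 months: Offer X costs 12 × $1,500.23 + $2,970.00 = $20,972.76; Offer Y costs 12 × $1,909.35 + $1,750.00 = $24,662.20.
Offer X is cheaper by $24,662.20 − $20,972.76 = $3,689.44.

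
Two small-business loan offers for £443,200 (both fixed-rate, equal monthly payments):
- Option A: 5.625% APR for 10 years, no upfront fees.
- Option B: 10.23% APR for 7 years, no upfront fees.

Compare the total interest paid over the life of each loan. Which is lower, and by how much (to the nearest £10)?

Option A: at 5.625% the monthly rate is 0.0046875, so the payment is 443,200 × 0.0046875 / (1 − 1.0046875^−120) = £4,837.38.
Total interest on Option A = 120 × £4,837.38 − £443,200 = £137,285.60.
Option B: at 10.23% the monthly rate is 0.0085250, so the payment is 443,200 × 0.0085250 / (1 − 1.0085250^−84) = £7,410.42.
Total interest on Option B = 84 × £7,410.42 − £443,200 = £179,275.28.
Option A is lower by £41,989.68.

Option A by £41,990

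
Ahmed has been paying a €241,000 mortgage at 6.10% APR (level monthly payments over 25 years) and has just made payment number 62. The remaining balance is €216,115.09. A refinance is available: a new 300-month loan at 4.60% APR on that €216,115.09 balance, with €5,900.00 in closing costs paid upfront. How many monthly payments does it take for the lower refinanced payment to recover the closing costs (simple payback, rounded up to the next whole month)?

Current payment = 241,000 × 6.1%/12 / (1 − (1+0.0050833)^−300) = €1,567.53.
Refinanced payment = 216,115.09 × 0.0038333 / (1 − (1+0.0038333)^−300) = €1,213.54.
Monthly savings = €1,567.53 − €1,213.54 = €353.99.
Break-even = €5,900.00 / €353.99 = 16.67 → 17 months.

17 months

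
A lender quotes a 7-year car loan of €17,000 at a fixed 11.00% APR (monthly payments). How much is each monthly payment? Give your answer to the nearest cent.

Monthly rate = 11%/12 = 0.0091667; payment = 17,000 × 0.0091667 / (1 − (1+0.0091667)^−84) = €291.08.

€291.08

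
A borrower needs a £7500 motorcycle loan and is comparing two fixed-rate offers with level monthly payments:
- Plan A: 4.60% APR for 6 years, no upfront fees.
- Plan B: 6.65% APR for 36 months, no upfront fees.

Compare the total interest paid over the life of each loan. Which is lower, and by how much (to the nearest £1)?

Plan A: at 4.60% the monthly rate is 0.0038333, so the payment is 7,500 × 0.0038333 / (1 − 1.0038333^−72) = £119.40.
Total interest on Plan A = 72 × £119.40 − £7,500 = £1,096.80.
Plan B: at 6.65% the monthly rate is 0.0055417, so the payment is 7,500 × 0.0055417 / (1 − 1.0055417^−36) = £230.38.
Total interest on Plan B = 36 × £230.38 − £7,500 = £793.68.
Plan B is lower by £303.12.

Plan B by £303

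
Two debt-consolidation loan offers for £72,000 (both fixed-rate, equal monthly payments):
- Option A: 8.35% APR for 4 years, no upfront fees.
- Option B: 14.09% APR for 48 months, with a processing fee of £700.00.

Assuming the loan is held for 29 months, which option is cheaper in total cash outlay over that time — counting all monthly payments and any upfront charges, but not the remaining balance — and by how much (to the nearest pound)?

Option A: monthly rate = 8.35%/12 = 0.0069583; payment = 72,000 × 0.0069583 / (1 − (1+0.0069583)^−48) = £1,769.58.
Option B: at 14.09% the monthly rate is 0.0117417, so the payment is 72,000 × 0.0117417 / (1 − 1.0117417^−48) = £1,970.76.
Over 29 months: Option A costs 29 × £1,769.58 = £51,317.82; Option B costs 29 × £1,970.76 + £700.00 = £57,852.04.
Option A is cheaper by £57,852.04 − £51,317.82 = £6,534.22.

Option A by £6,534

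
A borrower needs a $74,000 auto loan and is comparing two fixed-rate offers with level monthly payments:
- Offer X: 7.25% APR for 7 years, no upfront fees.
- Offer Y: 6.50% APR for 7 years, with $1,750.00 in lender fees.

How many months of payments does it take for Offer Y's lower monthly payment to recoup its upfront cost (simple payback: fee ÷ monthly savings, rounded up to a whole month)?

65 months

Offer X: monthly rate = 7.25%/12 = 0.0060417; payment = 74,000 × 0.0060417 / (1 − (1+0.0060417)^−84) = $1,125.92.
Offer Y: monthly rate = 6.5%/12 = 0.0054167; payment = 74,000 × 0.0054167 / (1 − (1+0.0054167)^−84) = $1,098.86.
Monthly savings = $1,125.92 − $1,098.86 = $27.06.
Break-even = $1,750.00 / $27.06 = 64.67 → 65 months.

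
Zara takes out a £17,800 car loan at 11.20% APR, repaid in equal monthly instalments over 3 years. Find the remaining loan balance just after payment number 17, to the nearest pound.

With monthly rate i = 11.2%/12 = 0.0093333, the balance after k of n payments is P · [(1+i)^n − (1+i)^k] / [(1+i)^n − 1].
(1+0.0093333)^36 = 1.39716012 and (1+0.0093333)^17 = 1.17108515, so the balance is 17,800 × (1.39716012 − 1.17108515) / (1.39716012 − 1) = £10,132.27.

£10,132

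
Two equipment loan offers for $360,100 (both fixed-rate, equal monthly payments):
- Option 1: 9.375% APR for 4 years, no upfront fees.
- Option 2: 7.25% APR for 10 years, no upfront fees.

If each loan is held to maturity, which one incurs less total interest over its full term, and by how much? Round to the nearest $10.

Option 1: monthly rate = 9.375%/12 = 0.0078125; payment = 360,100 × 0.0078125 / (1 − (1+0.0078125)^−48) = $9,025.36.
Total interest on Option 1 = 48 × $9,025.36 − $360,100 = $73,117.28.
Option 2: at 7.25% the monthly rate is 0.0060417, so the payment is 360,100 × 0.0060417 / (1 − 1.0060417^−120) = $4,227.61.
Total interest on Option 2 = 120 × $4,227.61 − $360,100 = $147,213.20.
Option 1 is lower by $74,095.92.

Option 1 by $74,100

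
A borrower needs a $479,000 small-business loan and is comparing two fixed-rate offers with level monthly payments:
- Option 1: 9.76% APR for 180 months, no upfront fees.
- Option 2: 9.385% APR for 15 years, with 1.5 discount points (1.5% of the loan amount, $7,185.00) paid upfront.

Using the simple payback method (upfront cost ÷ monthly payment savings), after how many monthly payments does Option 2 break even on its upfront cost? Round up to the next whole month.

67 months

Option 1: at 9.76% the monthly rate is 0.0081333, so the payment is 479,000 × 0.0081333 / (1 − 1.0081333^−180) = $5,077.26.
Option 2: at 9.385% the monthly rate is 0.0078208, so the payment is 479,000 × 0.0078208 / (1 − 1.0078208^−180) = $4,968.65.
Monthly savings = $5,077.26 − $4,968.65 = $108.61.
Break-even = $7,185.00 / $108.61 = 66.15 → 67 months.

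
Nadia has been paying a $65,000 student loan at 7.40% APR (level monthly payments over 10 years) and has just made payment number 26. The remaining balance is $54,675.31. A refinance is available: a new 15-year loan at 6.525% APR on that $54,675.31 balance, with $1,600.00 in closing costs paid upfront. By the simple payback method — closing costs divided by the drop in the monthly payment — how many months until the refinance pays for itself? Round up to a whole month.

6 months

Current payment = 65,000 × 7.4%/12 / (1 − (1+0.0061667)^−120) = $768.17.
Refinanced payment = 54,675.31 × 0.0054375 / (1 − (1+0.0054375)^−180) = $477.03.
Monthly savings = $768.17 − $477.03 = $291.14.
Break-even = $1,600.00 / $291.14 = 5.50 → 6 months.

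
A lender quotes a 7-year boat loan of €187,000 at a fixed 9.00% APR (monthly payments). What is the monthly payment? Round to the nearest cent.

At 9.00% the monthly rate is 0.0075000, so the payment is 187,000 × 0.0075000 / (1 − 1.0075000^−84) = €3,008.66.

€3,008.66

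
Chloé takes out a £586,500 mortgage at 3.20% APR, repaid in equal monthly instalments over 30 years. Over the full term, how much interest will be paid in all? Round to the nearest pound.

£326,611

Monthly rate = 3.2%/12 = 0.0026667; payment = 586,500 × 0.0026667 / (1 − (1+0.0026667)^−360) = £2,536.42.
Total paid = 360 × £2,536.42 = £913,111.20; interest = £913,111.20 − £586,500 = £326,611.20.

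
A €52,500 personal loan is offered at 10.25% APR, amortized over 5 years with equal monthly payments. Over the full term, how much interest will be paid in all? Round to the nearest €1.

Monthly rate = 10.25%/12 = 0.0085417; payment = 52,500 × 0.0085417 / (1 − (1+0.0085417)^−60) = €1,121.94.
Total paid = 60 × €1,121.94 = €67,316.40; interest = €67,316.40 − €52,500 = €14,816.40.

€14,816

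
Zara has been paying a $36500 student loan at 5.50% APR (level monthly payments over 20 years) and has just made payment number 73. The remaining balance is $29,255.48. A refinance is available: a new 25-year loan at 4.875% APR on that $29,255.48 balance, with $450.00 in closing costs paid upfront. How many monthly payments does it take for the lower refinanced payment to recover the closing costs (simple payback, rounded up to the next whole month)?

6 months

Current payment = 36,500 × 5.5%/12 / (1 − (1+0.0045833)^−240) = $251.08.
Refinanced payment = 29,255.48 × 0.0040625 / (1 − (1+0.0040625)^−300) = $168.90.
Monthly savings = $251.08 − $168.90 = $82.18.
Break-even = $450.00 / $82.18 = 5.48 → 6 months.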